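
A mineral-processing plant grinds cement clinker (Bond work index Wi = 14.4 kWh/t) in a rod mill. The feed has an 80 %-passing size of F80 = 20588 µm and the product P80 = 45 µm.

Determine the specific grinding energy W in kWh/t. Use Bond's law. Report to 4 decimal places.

Bond: W = 10·Wi·(1/√P80 − 1/√F80)
1/√45 = 0.149071;  1/√20588 = 0.006969
W = 10·14.4·(0.149071 − 0.006969) = 20.4627 kWh/t

W = 20.4627 kWh/t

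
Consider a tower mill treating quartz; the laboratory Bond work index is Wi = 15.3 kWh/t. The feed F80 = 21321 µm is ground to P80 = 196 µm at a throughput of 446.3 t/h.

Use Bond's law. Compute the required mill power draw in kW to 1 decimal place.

W = 10 Wi (P80^-0.5 − F80^-0.5)
W = 10·15.3·(1/√196 − 1/√21321) = 10·15.3·(0.064580) = 9.8807 kWh/t
P = W·T = 9.8807·446.3 = 4409.8 kW

P = 4409.8 kW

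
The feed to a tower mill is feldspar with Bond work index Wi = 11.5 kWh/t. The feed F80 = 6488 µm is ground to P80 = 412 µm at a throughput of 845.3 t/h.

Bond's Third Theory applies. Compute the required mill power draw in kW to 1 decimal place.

W = 10·Wi·[P80^(−½) − F80^(−½)]
W = 10·11.5·(1/√412 − 1/√6488) = 10·11.5·(0.036852) = 4.2379 kWh/t
P_mill = W·ṁ = 4.2379·845.3 = 3582.3 kW

P = 3582.3 kW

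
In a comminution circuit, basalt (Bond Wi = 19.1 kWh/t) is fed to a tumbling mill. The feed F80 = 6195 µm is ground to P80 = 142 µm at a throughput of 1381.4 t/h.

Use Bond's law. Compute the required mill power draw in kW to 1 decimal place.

Bond: W = 10·Wi·(1/√P80 − 1/√F80)
W = 10·19.1·(1/√142 − 1/√6195) = 10·19.1·(0.071213) = 13.6017 kWh/t
P = W·T = 13.6017·1381.4 = 18789.4 kW

P = 18789.4 kW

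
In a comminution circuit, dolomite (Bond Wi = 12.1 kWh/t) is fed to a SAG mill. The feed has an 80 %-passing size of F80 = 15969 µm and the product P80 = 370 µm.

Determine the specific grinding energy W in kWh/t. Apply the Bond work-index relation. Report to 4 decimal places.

W = 5.3330 kWh/t

W = 10·Wi·[P80^(−½) − F80^(−½)]
1/√370 = 0.051988;  1/√15969 = 0.007913
W = 10·12.1·(0.051988 − 0.007913) = 5.3330 kWh/t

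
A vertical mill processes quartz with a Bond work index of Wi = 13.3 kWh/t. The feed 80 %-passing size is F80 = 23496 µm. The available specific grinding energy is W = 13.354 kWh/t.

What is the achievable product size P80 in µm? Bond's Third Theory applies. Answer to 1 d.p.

P80 = 87.5 µm

W = 10·Wi·[P80^(−½) − F80^(−½)]
⇒ 1/√P80 = W/(10·Wi) + 1/√F80
  = 13.3540/(10·13.3) + 1/√23496 = 0.100406 + 0.006524 = 0.106930
P80 = (1/0.106930)² = 9.3519² = 87.46 µm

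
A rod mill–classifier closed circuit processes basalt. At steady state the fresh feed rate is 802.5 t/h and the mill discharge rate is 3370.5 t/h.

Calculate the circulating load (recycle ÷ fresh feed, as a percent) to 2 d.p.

CL = 320.00 %

Discharge = new feed + return, hence
R = M − F = 3370.5 − 802.5 = 2568.0 t/h
CL = 100·R/F = 100·2568.0/802.5 = 320.00 %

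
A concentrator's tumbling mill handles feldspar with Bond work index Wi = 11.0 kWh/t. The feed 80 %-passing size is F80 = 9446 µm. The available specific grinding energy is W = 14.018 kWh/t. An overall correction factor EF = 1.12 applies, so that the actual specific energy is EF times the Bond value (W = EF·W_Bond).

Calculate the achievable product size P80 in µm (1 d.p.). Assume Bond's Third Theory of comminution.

P80 = 65.0 µm

Bond:  W = 10 Wi (1/√P − 1/√F)
W_Bond = W / EF = 14.018 / 1.12 = 12.5161 kWh/t
1/√P80 = 1/√F80 + W_Bond/(10·Wi)
  = 12.5161/(10·11.0) + 1/√9446 = 0.113782 + 0.010289 = 0.124072
P80 = (1/0.124072)² = 8.0599² = 64.96 µm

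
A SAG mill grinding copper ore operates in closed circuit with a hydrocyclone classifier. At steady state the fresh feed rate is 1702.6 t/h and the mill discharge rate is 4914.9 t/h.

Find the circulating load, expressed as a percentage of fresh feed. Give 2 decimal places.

Discharge = new feed + return, hence
R = M − F = 4914.9 − 1702.6 = 3212.3 t/h
CL = 100·R/F = 100·3212.3/1702.6 = 188.67 %

CL = 188.67 %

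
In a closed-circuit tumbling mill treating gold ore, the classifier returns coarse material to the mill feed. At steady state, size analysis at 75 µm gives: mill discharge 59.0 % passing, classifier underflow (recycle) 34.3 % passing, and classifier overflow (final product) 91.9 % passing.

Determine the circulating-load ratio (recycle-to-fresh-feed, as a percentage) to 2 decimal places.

CL = 133.20 %

Mass balance on the −75 µm fraction:
(1+r)·d = r·u + o ⇒ r = (o−d)/(d−u)
r = (91.9 − 59.0)/(59.0 − 34.3) = 32.9/24.7 = 1.3320
CL = 100·r = 133.20 %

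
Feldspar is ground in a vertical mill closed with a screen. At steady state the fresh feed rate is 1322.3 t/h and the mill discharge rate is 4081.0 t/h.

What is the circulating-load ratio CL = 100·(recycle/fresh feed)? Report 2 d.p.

CL = 208.63 %

M = F + R at steady state, so:
R = M − F = 4081.0 − 1322.3 = 2758.7 t/h
CL = 100·R/F = 100·2758.7/1322.3 = 208.63 %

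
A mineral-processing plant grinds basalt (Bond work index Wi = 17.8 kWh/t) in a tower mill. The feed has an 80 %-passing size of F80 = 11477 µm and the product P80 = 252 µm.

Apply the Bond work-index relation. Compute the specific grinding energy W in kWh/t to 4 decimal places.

W = 9.5514 kWh/t

W = 10 Wi / √P80 − 10 Wi / √F80
1/√252 = 0.062994;  1/√11477 = 0.009334
W = 10·17.8·(0.062994 − 0.009334) = 9.5514 kWh/t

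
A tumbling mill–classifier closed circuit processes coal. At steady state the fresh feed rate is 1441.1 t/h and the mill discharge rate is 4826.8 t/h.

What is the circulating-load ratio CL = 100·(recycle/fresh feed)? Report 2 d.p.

CL = 234.94 %

Discharge = new feed + return, hence
R = M − F = 4826.8 − 1441.1 = 3385.7 t/h
CL = 100·R/F = 100·3385.7/1441.1 = 234.94 %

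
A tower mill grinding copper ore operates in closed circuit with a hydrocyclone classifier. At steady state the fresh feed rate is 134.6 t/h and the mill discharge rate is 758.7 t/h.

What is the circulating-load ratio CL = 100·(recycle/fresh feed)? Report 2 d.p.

CL = 463.67 %

Mill node: discharge = fresh + recycle.
R = M − F = 758.7 − 134.6 = 624.1 t/h
CL = 100·R/F = 100·624.1/134.6 = 463.67 %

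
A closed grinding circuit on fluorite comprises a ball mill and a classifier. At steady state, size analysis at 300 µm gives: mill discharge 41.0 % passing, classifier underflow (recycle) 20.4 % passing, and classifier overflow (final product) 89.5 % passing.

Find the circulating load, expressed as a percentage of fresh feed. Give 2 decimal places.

Let r = R/F. Size balance at 300 µm:
(1+r)d = ru + o → r = (o−d)/(d−u)
r = (89.5 − 41.0)/(41.0 − 20.4) = 48.5/20.6 = 2.3544
CL = 100·r = 235.44 %

CL = 235.44 %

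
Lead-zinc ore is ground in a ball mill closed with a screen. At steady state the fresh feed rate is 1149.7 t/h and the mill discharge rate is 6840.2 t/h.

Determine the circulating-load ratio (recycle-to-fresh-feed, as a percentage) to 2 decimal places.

Discharge = new feed + return, hence
R = M − F = 6840.2 − 1149.7 = 5690.5 t/h
CL = 100·R/F = 100·5690.5/1149.7 = 494.96 %

CL = 494.96 %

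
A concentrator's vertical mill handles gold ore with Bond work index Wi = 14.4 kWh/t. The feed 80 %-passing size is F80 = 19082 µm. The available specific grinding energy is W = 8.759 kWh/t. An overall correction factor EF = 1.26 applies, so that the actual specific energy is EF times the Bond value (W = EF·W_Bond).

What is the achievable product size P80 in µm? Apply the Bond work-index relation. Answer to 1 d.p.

W = 10 Wi (1/√P80 − 1/√F80)  [Bond]
W_Bond = W / EF = 8.759 / 1.26 = 6.9516 kWh/t
P80^-0.5 = F80^-0.5 + W_Bond/(10 Wi)
  = 6.9516/(10·14.4) + 1/√19082 = 0.048275 + 0.007239 = 0.055514
P80 = (1/0.055514)² = 18.0135² = 324.48 µm

P80 = 324.5 µm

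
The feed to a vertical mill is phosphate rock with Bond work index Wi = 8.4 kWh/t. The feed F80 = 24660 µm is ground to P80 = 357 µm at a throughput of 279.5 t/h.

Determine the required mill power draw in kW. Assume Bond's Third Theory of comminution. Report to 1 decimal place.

W = 10·Wi·(P80^(-½) − F80^(-½))
W = 10·8.4·(1/√357 − 1/√24660) = 10·8.4·(0.046558) = 3.9108 kWh/t
P_mill = W·ṁ = 3.9108·279.5 = 1093.1 kW

P = 1093.1 kW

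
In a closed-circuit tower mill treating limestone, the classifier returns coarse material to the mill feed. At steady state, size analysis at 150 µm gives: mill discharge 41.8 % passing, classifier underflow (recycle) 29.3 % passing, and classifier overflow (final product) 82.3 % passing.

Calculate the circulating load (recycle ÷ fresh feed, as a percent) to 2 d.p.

CL = 324.00 %

Mass balance on the −150 µm fraction:
(1+r)d = ru + o → r = (o−d)/(d−u)
r = (82.3 − 41.8)/(41.8 − 29.3) = 40.5/12.5 = 3.2400
CL = 100·r = 324.00 %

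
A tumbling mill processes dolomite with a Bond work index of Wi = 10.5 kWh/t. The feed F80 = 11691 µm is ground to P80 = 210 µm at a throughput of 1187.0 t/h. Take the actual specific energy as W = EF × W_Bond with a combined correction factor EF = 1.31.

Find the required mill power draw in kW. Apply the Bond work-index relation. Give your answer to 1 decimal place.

P = 9756.8 kW

W_Bond = 10·Wi·(1/√P₈₀ − 1/√F₈₀)
W = 10·10.5·(1/√210 − 1/√11691) = 10·10.5·(0.059758) = 6.2746 kWh/t
W_actual = 1.31 × 6.2746 = 8.2197 kWh/t
P = W·T = 8.2197·1187.0 = 9756.8 kW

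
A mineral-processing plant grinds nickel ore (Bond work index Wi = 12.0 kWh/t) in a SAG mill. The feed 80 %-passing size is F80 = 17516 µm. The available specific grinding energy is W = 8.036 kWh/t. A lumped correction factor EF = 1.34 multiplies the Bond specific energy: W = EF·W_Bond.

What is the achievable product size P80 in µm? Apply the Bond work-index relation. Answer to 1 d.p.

P80 = 302.1 µm

Bond: W = 10·Wi·(1/√P80 − 1/√F80)
W_Bond = W / EF = 8.036 / 1.34 = 5.9970 kWh/t
P80^(−½) = W_Bond/(10 Wi) + F80^(−½)
  = 5.9970/(10·12.0) + 1/√17516 = 0.049975 + 0.007556 = 0.057531
P80 = (1/0.057531)² = 17.3819² = 302.13 µm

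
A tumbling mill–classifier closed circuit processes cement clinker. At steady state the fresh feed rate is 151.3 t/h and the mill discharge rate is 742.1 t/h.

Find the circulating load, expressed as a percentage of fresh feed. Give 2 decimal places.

Discharge = new feed + return, hence
R = M − F = 742.1 − 151.3 = 590.8 t/h
CL = 100·R/F = 100·590.8/151.3 = 390.48 %

CL = 390.48 %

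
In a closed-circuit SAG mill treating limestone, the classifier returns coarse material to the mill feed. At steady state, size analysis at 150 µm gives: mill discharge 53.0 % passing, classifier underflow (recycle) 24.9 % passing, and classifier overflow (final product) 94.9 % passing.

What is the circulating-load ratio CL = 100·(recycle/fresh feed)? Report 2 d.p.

CL = 149.11 %

Balance %-passing 150 µm (r = R/F):
d + r·d = r·u + o → r(d−u) = o−d
r = (94.9 − 53.0)/(53.0 − 24.9) = 41.9/28.1 = 1.4911
CL = 100·r = 149.11 %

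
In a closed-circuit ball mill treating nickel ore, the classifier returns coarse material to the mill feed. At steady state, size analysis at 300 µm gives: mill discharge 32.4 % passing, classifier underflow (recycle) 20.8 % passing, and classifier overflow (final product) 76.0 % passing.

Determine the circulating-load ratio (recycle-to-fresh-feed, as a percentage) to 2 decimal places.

CL = 375.86 %

Balance %-passing 300 µm (r = R/F):
d + r·d = r·u + o → r(d−u) = o−d
r = (76.0 − 32.4)/(32.4 − 20.8) = 43.6/11.6 = 3.7586
CL = 100·r = 375.86 %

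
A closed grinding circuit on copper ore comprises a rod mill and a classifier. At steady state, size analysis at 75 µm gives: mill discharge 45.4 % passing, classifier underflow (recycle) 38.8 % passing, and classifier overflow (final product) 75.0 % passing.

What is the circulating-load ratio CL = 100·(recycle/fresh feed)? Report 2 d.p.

Mass balance on the −75 µm fraction:
(1+r)·d = r·u + o ⇒ r = (o−d)/(d−u)
r = (75.0 − 45.4)/(45.4 − 38.8) = 29.6/6.6 = 4.4848
CL = 100·r = 448.48 %

CL = 448.48 %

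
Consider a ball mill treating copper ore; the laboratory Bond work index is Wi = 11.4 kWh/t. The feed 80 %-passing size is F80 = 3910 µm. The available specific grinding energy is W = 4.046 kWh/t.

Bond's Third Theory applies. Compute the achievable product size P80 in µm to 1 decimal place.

P80 = 377.3 µm

W = 10·Wi·(P80^(-½) − F80^(-½))
1/√P80 = 1/√F80 + W/(10·Wi)
  = 4.0460/(10·11.4) + 1/√3910 = 0.035491 + 0.015992 = 0.051484
P80 = (1/0.051484)² = 19.4237² = 377.28 µm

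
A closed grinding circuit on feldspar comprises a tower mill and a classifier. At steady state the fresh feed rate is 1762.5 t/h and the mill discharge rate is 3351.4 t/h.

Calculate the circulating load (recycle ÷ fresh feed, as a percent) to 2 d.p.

CL = 90.15 %

Steady state: M = F + R.
R = M − F = 3351.4 − 1762.5 = 1588.9 t/h
CL = 100·R/F = 100·1588.9/1762.5 = 90.15 %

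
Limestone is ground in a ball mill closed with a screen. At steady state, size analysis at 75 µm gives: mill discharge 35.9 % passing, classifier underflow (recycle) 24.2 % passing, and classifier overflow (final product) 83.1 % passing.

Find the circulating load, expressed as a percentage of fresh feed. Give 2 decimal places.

CL = 403.42 %

Classifier node, passing 75 µm:
(1+r)·d = r·u + o ⇒ r = (o−d)/(d−u)
r = (83.1 − 35.9)/(35.9 − 24.2) = 47.2/11.7 = 4.0342
CL = 100·r = 403.42 %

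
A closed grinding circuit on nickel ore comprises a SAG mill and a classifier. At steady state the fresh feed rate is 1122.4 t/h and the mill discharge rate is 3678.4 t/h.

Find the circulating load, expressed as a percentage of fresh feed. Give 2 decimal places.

CL = 227.73 %

Mill node: discharge = fresh + recycle.
R = M − F = 3678.4 − 1122.4 = 2556.0 t/h
CL = 100·R/F = 100·2556.0/1122.4 = 227.73 %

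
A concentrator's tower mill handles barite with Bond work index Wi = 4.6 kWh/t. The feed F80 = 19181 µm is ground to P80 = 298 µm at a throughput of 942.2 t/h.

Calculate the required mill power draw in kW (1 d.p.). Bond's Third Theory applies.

P = 2197.7 kW

W = 10 Wi / √P80 − 10 Wi / √F80
W = 10·4.6·(1/√298 − 1/√19181) = 10·4.6·(0.050708) = 2.3326 kWh/t
P = W·T = 2.3326·942.2 = 2197.7 kW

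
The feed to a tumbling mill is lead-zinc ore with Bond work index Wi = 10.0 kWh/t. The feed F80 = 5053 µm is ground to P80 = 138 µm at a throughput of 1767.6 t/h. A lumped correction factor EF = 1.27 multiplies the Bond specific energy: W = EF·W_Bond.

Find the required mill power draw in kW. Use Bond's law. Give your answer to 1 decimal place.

P = 15951.4 kW

W = 10·Wi·(P80^(-½) − F80^(-½))
W = 10·10.0·(1/√138 − 1/√5053) = 10·10.0·(0.071058) = 7.1058 kWh/t
W_actual = 1.27 × 7.1058 = 9.0244 kWh/t
P = W·T = 9.0244·1767.6 = 15951.4 kW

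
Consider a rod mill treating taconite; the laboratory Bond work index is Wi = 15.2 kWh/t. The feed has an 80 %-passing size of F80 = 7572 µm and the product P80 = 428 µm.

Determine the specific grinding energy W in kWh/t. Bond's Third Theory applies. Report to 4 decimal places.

W = 10 Wi (1/√P80 − 1/√F80)  [Bond]
1/√428 = 0.048337;  1/√7572 = 0.011492
W = 10·15.2·(0.048337 − 0.011492) = 5.6004 kWh/t

W = 5.6004 kWh/t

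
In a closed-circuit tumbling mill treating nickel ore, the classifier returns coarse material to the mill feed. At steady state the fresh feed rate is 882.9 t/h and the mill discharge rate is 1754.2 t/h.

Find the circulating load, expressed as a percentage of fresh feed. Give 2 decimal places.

M = F + R at steady state, so:
R = M − F = 1754.2 − 882.9 = 871.3 t/h
CL = 100·R/F = 100·871.3/882.9 = 98.69 %

CL = 98.69 %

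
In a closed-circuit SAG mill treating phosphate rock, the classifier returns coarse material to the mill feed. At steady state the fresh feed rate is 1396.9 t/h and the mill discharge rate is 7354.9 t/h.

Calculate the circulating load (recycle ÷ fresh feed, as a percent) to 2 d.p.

CL = 426.52 %

Mill node: discharge = fresh + recycle.
R = M − F = 7354.9 − 1396.9 = 5958.0 t/h
CL = 100·R/F = 100·5958.0/1396.9 = 426.52 %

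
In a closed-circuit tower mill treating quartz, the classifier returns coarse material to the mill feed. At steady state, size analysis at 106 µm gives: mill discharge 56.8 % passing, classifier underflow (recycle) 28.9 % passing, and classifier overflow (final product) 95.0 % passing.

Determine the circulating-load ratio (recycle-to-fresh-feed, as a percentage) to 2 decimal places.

CL = 136.92 %

Classifier node, passing 106 µm:
(1+r)d = ru + o → r = (o−d)/(d−u)
r = (95.0 − 56.8)/(56.8 − 28.9) = 38.2/27.9 = 1.3692
CL = 100·r = 136.92 %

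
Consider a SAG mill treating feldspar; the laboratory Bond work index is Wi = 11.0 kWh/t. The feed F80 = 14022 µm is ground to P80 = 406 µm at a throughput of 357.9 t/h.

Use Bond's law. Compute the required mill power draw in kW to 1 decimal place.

W_Bond = 10·Wi·(1/√P₈₀ − 1/√F₈₀)
W = 10·11.0·(1/√406 − 1/√14022) = 10·11.0·(0.041184) = 4.5303 kWh/t
P_mill = W·ṁ = 4.5303·357.9 = 1621.4 kW

P = 1621.4 kW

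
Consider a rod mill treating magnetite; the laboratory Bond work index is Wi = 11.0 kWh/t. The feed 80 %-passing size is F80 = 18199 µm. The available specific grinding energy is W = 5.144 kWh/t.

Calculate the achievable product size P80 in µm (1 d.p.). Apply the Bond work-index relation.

W = 10 Wi / √P80 − 10 Wi / √F80
P80^-0.5 = F80^-0.5 + W/(10 Wi)
  = 5.1440/(10·11.0) + 1/√18199 = 0.046764 + 0.007413 = 0.054176
P80 = (1/0.054176)² = 18.4582² = 340.71 µm

P80 = 340.7 µm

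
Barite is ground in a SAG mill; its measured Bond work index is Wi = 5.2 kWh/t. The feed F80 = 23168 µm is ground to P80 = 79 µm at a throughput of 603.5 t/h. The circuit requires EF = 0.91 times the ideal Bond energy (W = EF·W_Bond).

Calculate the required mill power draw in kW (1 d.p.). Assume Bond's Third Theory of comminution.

W = 10 Wi / √P80 − 10 Wi / √F80
W = 10·5.2·(1/√79 − 1/√23168) = 10·5.2·(0.105939) = 5.5088 kWh/t
With EF = 0.91: W = 5.5088·0.91 = 5.0130 kWh/t
P_mill = W·ṁ = 5.0130·603.5 = 3025.4 kW

P = 3025.4 kW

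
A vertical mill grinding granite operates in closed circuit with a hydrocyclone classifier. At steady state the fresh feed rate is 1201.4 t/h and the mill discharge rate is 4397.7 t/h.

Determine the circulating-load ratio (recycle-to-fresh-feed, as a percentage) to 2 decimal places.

M = F + R at steady state, so:
R = M − F = 4397.7 − 1201.4 = 3196.3 t/h
CL = 100·R/F = 100·3196.3/1201.4 = 266.05 %

CL = 266.05 %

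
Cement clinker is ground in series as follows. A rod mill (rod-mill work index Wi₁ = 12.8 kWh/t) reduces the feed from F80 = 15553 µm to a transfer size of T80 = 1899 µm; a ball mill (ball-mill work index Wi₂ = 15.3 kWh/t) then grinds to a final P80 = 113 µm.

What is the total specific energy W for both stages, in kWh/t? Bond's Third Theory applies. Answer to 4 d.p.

W = 10 Wi (1/√P80 − 1/√F80)  [Bond]
Stage 1 (15553→1899 µm, Wi₁=12.8): W₁ = 10·12.8·(0.022948 − 0.008018) = 1.9109 kWh/t
Stage 2 (1899→113 µm, Wi₂=15.3): W₂ = 10·15.3·(0.094072 − 0.022948) = 10.8820 kWh/t
W = W₁ + W₂ = 1.9109 + 10.8820 = 12.7930 kWh/t

W = 12.7930 kWh/t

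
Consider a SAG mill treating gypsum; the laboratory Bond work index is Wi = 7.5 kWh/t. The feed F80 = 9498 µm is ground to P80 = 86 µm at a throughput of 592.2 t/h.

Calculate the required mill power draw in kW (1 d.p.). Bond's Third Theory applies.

P = 4333.7 kW

W = 10·Wi·(P80^(-½) − F80^(-½))
W = 10·7.5·(1/√86 − 1/√9498) = 10·7.5·(0.097572) = 7.3179 kWh/t
Power = W × throughput = 7.3179 kWh/t × 592.2 t/h = 4333.7 kW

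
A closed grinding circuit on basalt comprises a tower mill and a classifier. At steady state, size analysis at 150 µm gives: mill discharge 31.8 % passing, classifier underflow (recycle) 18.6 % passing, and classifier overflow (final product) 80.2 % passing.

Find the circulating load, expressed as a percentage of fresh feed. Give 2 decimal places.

Two-product formula at 150 µm:
(1+r)·d = r·u + o ⇒ r = (o−d)/(d−u)
r = (80.2 − 31.8)/(31.8 − 18.6) = 48.4/13.2 = 3.6667
CL = 100·r = 366.67 %

CL = 366.67 %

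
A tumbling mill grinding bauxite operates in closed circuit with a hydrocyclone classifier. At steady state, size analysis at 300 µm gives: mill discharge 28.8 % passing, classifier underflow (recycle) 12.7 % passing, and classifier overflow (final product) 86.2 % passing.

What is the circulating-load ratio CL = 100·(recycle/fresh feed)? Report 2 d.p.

Mass balance on the −300 µm fraction:
(1+r)·d = r·u + o ⇒ r = (o−d)/(d−u)
r = (86.2 − 28.8)/(28.8 − 12.7) = 57.4/16.1 = 3.5652
CL = 100·r = 356.52 %

CL = 356.52 %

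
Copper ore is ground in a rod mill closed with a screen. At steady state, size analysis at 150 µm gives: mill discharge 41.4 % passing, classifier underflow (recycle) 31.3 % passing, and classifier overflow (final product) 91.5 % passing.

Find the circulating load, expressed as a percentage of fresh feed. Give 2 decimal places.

CL = 496.04 %

Let r = R/F. Size balance at 150 µm:
r = (o − d)/(d − u)
r = (91.5 − 41.4)/(41.4 − 31.3) = 50.1/10.1 = 4.9604
CL = 100·r = 496.04 %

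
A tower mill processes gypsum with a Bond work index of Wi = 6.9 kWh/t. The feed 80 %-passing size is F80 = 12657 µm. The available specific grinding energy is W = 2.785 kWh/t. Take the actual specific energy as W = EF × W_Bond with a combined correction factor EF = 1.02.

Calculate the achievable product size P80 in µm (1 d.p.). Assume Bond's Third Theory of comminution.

P80 = 425.8 µm

W = 10·Wi·(P80^(-½) − F80^(-½))
W_Bond = W / EF = 2.785 / 1.02 = 2.7304 kWh/t
1/√P80 = 1/√F80 + W_Bond/(10·Wi)
  = 2.7304/(10·6.9) + 1/√12657 = 0.039571 + 0.008889 = 0.048460
P80 = (1/0.048460)² = 20.6358² = 425.84 µm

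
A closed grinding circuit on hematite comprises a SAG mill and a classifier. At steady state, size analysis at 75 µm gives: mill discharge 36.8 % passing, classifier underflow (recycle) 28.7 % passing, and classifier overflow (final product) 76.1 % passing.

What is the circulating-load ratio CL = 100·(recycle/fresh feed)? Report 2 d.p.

Let r = R/F. Size balance at 75 µm:
Fd + Rd = Ru + Fo ⇒ R/F = (o−d)/(d−u)
r = (76.1 − 36.8)/(36.8 − 28.7) = 39.3/8.1 = 4.8519
CL = 100·r = 485.19 %

CL = 485.19 %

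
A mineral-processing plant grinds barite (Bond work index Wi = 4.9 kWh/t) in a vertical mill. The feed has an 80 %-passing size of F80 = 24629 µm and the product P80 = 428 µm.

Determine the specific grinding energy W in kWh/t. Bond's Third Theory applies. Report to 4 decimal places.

W = 2.0563 kWh/t

W = 10 Wi (P80^-0.5 − F80^-0.5)
1/√428 = 0.048337;  1/√24629 = 0.006372
W = 10·4.9·(0.048337 − 0.006372) = 2.0563 kWh/t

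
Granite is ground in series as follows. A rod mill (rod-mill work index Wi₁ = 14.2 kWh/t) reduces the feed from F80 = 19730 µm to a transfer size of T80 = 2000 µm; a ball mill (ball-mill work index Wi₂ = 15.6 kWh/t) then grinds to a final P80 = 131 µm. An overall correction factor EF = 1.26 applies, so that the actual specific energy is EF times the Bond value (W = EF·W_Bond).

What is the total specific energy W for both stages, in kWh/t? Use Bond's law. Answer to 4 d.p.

W = 15.5053 kWh/t

W = 10·Wi·[P80^(−½) − F80^(−½)]
Stage 1 (19730→2000 µm, Wi₁=14.2): W₁ = 10·14.2·(0.022361 − 0.007119) = 2.1643 kWh/t
Stage 2 (2000→131 µm, Wi₂=15.6): W₂ = 10·15.6·(0.087370 − 0.022361) = 10.1415 kWh/t
W = W₁ + W₂ = 2.1643 + 10.1415 = 12.3058 kWh/t
Apply correction: 12.3058 × 1.26 = 15.5053 kWh/t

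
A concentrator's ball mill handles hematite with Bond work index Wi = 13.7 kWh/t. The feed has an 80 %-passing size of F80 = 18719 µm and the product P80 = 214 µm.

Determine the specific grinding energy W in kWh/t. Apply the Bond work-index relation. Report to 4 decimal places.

W_Bond = 10·Wi·(1/√P₈₀ − 1/√F₈₀)
1/√214 = 0.068359;  1/√18719 = 0.007309
W = 10·13.7·(0.068359 − 0.007309) = 8.3638 kWh/t

W = 8.3638 kWh/t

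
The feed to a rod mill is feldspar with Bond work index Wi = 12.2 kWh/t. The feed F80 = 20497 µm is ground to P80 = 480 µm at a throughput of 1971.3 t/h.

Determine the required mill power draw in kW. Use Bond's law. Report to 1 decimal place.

W = 10 Wi / √P80 − 10 Wi / √F80
W = 10·12.2·(1/√480 − 1/√20497) = 10·12.2·(0.038659) = 4.7164 kWh/t
Power = W × throughput = 4.7164 kWh/t × 1971.3 t/h = 9297.4 kW

P = 9297.4 kW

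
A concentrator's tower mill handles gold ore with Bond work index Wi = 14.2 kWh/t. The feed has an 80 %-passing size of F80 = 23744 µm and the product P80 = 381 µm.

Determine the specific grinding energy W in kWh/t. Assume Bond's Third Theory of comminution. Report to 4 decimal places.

W = 6.3533 kWh/t

Bond: W = 10·Wi·(1/√P80 − 1/√F80)
1/√381 = 0.051232;  1/√23744 = 0.006490
W = 10·14.2·(0.051232 − 0.006490) = 6.3533 kWh/t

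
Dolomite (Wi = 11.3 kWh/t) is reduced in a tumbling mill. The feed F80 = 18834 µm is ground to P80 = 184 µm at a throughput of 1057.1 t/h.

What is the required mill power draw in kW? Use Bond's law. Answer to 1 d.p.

P = 7935.7 kW

W = 10 Wi (1/√P80 − 1/√F80)  [Bond]
W = 10·11.3·(1/√184 − 1/√18834) = 10·11.3·(0.066434) = 7.5071 kWh/t
P = W·T = 7.5071·1057.1 = 7935.7 kW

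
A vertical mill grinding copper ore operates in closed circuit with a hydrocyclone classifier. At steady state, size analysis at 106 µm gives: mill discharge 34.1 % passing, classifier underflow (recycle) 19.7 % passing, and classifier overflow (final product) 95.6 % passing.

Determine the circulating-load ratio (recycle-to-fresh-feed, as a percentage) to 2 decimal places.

CL = 427.08 %

Classifier node, passing 106 µm:
(1+r)d = ru + o → r = (o−d)/(d−u)
r = (95.6 − 34.1)/(34.1 − 19.7) = 61.5/14.4 = 4.2708
CL = 100·r = 427.08 %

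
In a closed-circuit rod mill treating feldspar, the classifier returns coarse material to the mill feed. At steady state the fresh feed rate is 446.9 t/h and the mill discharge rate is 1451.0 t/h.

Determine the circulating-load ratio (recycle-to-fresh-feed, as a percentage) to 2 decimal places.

Steady state: M = F + R.
R = M − F = 1451.0 − 446.9 = 1004.1 t/h
CL = 100·R/F = 100·1004.1/446.9 = 224.68 %

CL = 224.68 %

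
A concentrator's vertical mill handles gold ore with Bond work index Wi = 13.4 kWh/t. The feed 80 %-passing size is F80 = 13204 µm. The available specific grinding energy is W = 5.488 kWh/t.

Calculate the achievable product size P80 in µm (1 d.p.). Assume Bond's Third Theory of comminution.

W = 10 Wi / √P80 − 10 Wi / √F80
⇒ 1/√P80 = W/(10 Wi) + 1/√F80
  = 5.4880/(10·13.4) + 1/√13204 = 0.040955 + 0.008703 = 0.049658
P80 = (1/0.049658)² = 20.1378² = 405.53 µm

P80 = 405.5 µm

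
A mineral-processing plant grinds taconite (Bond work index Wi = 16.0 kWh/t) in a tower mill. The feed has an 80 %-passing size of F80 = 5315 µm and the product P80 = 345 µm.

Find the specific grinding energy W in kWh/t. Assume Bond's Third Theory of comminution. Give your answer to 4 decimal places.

W = 10·Wi·[P80^(−½) − F80^(−½)]
1/√345 = 0.053838;  1/√5315 = 0.013717
W = 10·16.0·(0.053838 − 0.013717) = 6.4194 kWh/t

W = 6.4194 kWh/t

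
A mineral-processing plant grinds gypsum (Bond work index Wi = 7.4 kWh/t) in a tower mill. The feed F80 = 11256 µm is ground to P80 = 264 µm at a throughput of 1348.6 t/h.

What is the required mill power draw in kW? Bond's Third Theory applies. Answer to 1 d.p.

Bond:  W = 10 Wi (1/√P − 1/√F)
W = 10·7.4·(1/√264 − 1/√11256) = 10·7.4·(0.052120) = 3.8569 kWh/t
P = W·T = 3.8569·1348.6 = 5201.4 kW

P = 5201.4 kW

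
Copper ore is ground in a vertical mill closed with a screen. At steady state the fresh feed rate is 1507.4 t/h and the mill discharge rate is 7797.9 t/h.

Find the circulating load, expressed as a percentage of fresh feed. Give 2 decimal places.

Steady state: M = F + R.
R = M − F = 7797.9 − 1507.4 = 6290.5 t/h
CL = 100·R/F = 100·6290.5/1507.4 = 417.31 %

CL = 417.31 %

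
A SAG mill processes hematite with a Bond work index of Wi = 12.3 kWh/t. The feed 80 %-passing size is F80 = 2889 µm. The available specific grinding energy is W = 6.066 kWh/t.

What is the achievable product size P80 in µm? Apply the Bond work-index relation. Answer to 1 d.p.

P80 = 216.8 µm

W = 10 Wi / √P80 − 10 Wi / √F80
P80^(−½) = W/(10 Wi) + F80^(−½)
  = 6.0660/(10·12.3) + 1/√2889 = 0.049317 + 0.018605 = 0.067922
P80 = (1/0.067922)² = 14.7228² = 216.76 µm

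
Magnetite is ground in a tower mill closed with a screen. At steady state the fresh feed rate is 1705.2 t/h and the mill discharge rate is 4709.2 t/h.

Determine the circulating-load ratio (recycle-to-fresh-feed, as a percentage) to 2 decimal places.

CL = 176.17 %

Discharge = new feed + return, hence
R = M − F = 4709.2 − 1705.2 = 3004.0 t/h
CL = 100·R/F = 100·3004.0/1705.2 = 176.17 %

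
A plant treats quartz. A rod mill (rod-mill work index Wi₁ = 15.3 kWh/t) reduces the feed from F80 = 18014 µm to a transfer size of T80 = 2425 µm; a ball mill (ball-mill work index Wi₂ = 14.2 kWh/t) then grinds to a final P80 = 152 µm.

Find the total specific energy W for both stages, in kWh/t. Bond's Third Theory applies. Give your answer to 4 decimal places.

W = 10 Wi (P80^-0.5 − F80^-0.5)
Stage 1 (18014→2425 µm, Wi₁=15.3): W₁ = 10·15.3·(0.020307 − 0.007451) = 1.9670 kWh/t
Stage 2 (2425→152 µm, Wi₂=14.2): W₂ = 10·14.2·(0.081111 − 0.020307) = 8.6341 kWh/t
W = W₁ + W₂ = 1.9670 + 8.6341 = 10.6011 kWh/t

W = 10.6011 kWh/t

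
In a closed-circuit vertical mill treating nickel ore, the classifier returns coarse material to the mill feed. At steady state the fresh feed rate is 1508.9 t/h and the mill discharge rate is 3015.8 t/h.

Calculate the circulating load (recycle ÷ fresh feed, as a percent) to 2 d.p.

M = F + R at steady state, so:
R = M − F = 3015.8 − 1508.9 = 1506.9 t/h
CL = 100·R/F = 100·1506.9/1508.9 = 99.87 %

CL = 99.87 %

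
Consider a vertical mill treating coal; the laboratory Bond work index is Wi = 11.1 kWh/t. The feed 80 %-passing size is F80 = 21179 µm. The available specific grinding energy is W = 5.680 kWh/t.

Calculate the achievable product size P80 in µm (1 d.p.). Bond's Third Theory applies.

W = 10·Wi·[P80^(−½) − F80^(−½)]
⇒ 1/√P80 = W/(10·Wi) + 1/√F80
  = 5.6800/(10·11.1) + 1/√21179 = 0.051171 + 0.006871 = 0.058043
P80 = (1/0.058043)² = 17.2287² = 296.83 µm

P80 = 296.8 µm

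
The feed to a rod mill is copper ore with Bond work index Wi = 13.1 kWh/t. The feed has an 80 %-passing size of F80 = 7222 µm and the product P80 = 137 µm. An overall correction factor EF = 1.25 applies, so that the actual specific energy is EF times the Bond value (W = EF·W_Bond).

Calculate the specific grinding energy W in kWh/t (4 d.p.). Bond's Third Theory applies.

Bond: W = 10·Wi·(1/√P80 − 1/√F80)
1/√137 = 0.085436;  1/√7222 = 0.011767
W = 10·13.1·(0.085436 − 0.011767) = 9.6506 kWh/t
With EF = 1.25: W = 9.6506·1.25 = 12.0632 kWh/t

W = 12.0632 kWh/t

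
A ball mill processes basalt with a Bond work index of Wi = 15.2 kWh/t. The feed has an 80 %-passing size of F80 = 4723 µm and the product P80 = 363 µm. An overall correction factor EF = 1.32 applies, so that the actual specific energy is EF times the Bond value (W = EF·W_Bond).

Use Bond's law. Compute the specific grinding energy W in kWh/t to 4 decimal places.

W = 7.6114 kWh/t

Bond:  W = 10 Wi (1/√P − 1/√F)
1/√363 = 0.052486;  1/√4723 = 0.014551
W = 10·15.2·(0.052486 − 0.014551) = 5.7662 kWh/t
Corrected W = EF·W_Bond = 1.32·5.7662 = 7.6114 kWh/t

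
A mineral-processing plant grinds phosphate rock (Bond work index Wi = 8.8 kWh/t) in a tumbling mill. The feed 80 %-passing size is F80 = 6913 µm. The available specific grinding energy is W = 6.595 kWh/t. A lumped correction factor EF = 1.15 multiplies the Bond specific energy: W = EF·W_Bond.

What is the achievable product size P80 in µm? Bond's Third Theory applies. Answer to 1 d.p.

W = 10 Wi (P80^-0.5 − F80^-0.5)
W_Bond = W / EF = 6.595 / 1.15 = 5.7348 kWh/t
P80^-0.5 = F80^-0.5 + W_Bond/(10 Wi)
  = 5.7348/(10·8.8) + 1/√6913 = 0.065168 + 0.012027 = 0.077195
P80 = (1/0.077195)² = 12.9542² = 167.81 µm

P80 = 167.8 µm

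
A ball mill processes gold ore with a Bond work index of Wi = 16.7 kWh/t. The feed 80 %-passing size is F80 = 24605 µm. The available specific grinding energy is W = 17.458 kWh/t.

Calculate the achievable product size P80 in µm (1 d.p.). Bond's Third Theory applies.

P80 = 81.3 µm

W = 10 Wi / √P80 − 10 Wi / √F80
P80^(−½) = W/(10 Wi) + F80^(−½)
  = 17.4580/(10·16.7) + 1/√24605 = 0.104539 + 0.006375 = 0.110914
P80 = (1/0.110914)² = 9.0160² = 81.29 µm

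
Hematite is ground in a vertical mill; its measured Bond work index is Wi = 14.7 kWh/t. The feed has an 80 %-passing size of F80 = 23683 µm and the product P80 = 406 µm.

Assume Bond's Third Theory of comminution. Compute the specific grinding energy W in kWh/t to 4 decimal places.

W = 6.3403 kWh/t

W = 10·Wi·[P80^(−½) − F80^(−½)]
1/√406 = 0.049629;  1/√23683 = 0.006498
W = 10·14.7·(0.049629 − 0.006498) = 6.3403 kWh/t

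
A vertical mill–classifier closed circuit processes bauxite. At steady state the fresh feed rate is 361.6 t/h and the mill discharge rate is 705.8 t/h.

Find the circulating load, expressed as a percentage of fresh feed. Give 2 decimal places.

Mill node: discharge = fresh + recycle.
R = M − F = 705.8 − 361.6 = 344.2 t/h
CL = 100·R/F = 100·344.2/361.6 = 95.19 %

CL = 95.19 %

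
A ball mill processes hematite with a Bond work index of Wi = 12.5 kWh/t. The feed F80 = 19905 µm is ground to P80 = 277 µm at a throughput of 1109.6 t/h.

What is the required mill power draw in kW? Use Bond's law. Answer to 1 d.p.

P = 7350.6 kW

Bond:  W = 10 Wi (1/√P − 1/√F)
W = 10·12.5·(1/√277 − 1/√19905) = 10·12.5·(0.052996) = 6.6245 kWh/t
P = W·T = 6.6245·1109.6 = 7350.6 kW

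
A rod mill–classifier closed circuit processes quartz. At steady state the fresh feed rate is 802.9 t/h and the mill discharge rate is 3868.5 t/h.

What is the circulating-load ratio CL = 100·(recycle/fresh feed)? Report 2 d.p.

CL = 381.82 %

Mill node: discharge = fresh + recycle.
R = M − F = 3868.5 − 802.9 = 3065.6 t/h
CL = 100·R/F = 100·3065.6/802.9 = 381.82 %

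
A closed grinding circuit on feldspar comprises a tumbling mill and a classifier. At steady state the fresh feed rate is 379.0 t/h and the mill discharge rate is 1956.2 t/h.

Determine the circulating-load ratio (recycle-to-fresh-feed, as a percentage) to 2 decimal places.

CL = 416.15 %

Steady state: M = F + R.
R = M − F = 1956.2 − 379.0 = 1577.2 t/h
CL = 100·R/F = 100·1577.2/379.0 = 416.15 %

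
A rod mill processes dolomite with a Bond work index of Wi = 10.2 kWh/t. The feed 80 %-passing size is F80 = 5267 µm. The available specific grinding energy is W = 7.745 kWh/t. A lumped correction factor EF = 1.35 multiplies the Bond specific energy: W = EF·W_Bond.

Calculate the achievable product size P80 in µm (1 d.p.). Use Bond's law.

W = 10 Wi (P80^-0.5 − F80^-0.5)
W_Bond = W / EF = 7.745 / 1.35 = 5.7370 kWh/t
⇒ 1/√P80 = W_Bond/(10·Wi) + 1/√F80
  = 5.7370/(10·10.2) + 1/√5267 = 0.056245 + 0.013779 = 0.070024
P80 = (1/0.070024)² = 14.2807² = 203.94 µm

P80 = 203.9 µm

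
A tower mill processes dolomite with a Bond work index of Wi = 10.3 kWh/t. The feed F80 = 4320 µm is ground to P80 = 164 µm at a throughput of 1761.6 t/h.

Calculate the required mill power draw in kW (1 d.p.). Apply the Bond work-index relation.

W = 10 Wi (1/√P80 − 1/√F80)  [Bond]
W = 10·10.3·(1/√164 − 1/√4320) = 10·10.3·(0.062872) = 6.4759 kWh/t
P_mill = W·ṁ = 6.4759·1761.6 = 11407.9 kW

P = 11407.9 kW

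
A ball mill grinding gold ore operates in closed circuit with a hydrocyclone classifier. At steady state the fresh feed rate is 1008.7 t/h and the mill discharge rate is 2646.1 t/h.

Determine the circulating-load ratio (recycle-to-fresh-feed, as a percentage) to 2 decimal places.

CL = 162.33 %

M = F + R at steady state, so:
R = M − F = 2646.1 − 1008.7 = 1637.4 t/h
CL = 100·R/F = 100·1637.4/1008.7 = 162.33 %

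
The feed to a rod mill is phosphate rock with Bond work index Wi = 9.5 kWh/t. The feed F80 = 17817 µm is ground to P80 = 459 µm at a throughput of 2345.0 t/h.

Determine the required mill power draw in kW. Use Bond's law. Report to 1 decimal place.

P = 8729.3 kW

W = 10·Wi·[P80^(−½) − F80^(−½)]
W = 10·9.5·(1/√459 − 1/√17817) = 10·9.5·(0.039184) = 3.7225 kWh/t
Mill draw = 3.7225 × 2345.0 = 8729.3 kW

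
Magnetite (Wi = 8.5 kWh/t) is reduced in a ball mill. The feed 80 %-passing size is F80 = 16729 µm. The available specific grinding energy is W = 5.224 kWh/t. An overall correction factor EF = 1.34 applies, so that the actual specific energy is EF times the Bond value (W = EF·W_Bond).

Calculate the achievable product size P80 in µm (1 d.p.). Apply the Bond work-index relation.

P80 = 348.1 µm

Bond: W = 10·Wi·(1/√P80 − 1/√F80)
W_Bond = W / EF = 5.224 / 1.34 = 3.8985 kWh/t
P80^-0.5 = F80^-0.5 + W_Bond/(10 Wi)
  = 3.8985/(10·8.5) + 1/√16729 = 0.045865 + 0.007732 = 0.053596
P80 = (1/0.053596)² = 18.6580² = 348.12 µm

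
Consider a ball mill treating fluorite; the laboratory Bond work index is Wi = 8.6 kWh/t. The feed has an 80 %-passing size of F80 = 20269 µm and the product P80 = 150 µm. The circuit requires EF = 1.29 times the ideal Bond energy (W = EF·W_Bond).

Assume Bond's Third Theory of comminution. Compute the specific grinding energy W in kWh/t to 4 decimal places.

W = 10·Wi·[P80^(−½) − F80^(−½)]
1/√150 = 0.081650;  1/√20269 = 0.007024
W = 10·8.6·(0.081650 − 0.007024) = 6.4178 kWh/t
W_actual = 1.29 × 6.4178 = 8.2790 kWh/t

W = 8.2790 kWh/t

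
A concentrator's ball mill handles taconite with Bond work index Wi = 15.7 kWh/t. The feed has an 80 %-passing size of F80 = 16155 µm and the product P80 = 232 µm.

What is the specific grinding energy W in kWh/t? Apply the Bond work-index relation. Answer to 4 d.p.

W = 9.0723 kWh/t

W_Bond = 10·Wi·(1/√P₈₀ − 1/√F₈₀)
1/√232 = 0.065653;  1/√16155 = 0.007868
W = 10·15.7·(0.065653 − 0.007868) = 9.0723 kWh/t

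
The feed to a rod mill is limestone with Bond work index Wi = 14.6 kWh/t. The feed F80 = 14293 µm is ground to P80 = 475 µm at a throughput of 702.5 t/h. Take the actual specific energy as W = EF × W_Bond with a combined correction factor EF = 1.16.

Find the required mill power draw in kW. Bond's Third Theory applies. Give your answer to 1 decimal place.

W = 10·Wi·(P80^(-½) − F80^(-½))
W = 10·14.6·(1/√475 − 1/√14293) = 10·14.6·(0.037519) = 5.4777 kWh/t
Apply correction: 5.4777 × 1.16 = 6.3542 kWh/t
P = W·T = 6.3542·702.5 = 4463.8 kW

P = 4463.8 kW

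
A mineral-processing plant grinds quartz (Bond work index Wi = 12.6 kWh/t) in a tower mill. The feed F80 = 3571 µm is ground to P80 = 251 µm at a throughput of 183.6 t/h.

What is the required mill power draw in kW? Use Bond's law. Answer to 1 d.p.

P = 1073.1 kW

W = 10 Wi (P80^-0.5 − F80^-0.5)
W = 10·12.6·(1/√251 − 1/√3571) = 10·12.6·(0.046385) = 5.8445 kWh/t
Mill draw = 5.8445 × 183.6 = 1073.1 kW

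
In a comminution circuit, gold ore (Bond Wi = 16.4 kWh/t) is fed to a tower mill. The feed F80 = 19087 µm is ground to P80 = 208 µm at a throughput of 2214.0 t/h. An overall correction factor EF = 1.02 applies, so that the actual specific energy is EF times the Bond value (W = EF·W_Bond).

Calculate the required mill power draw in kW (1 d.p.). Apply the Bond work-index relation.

P = 22999.0 kW

W = 10·Wi·(P80^(-½) − F80^(-½))
W = 10·16.4·(1/√208 − 1/√19087) = 10·16.4·(0.062099) = 10.1843 kWh/t
Apply correction: 10.1843 × 1.02 = 10.3880 kWh/t
P = W·T = 10.3880·2214.0 = 22999.0 kW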